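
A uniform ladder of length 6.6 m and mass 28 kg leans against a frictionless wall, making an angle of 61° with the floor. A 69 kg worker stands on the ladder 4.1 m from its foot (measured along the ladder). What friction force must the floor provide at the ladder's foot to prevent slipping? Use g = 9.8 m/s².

Take moments about the foot of the ladder.
Ladder weight 28×9.8 = 274.4 N acts at 3.3 m along the ladder; its horizontal arm is 3.3·cos61° = 1.6 m → τ = 439 N·m clockwise.
Worker: 69×9.8 = 676.2 N at 4.1 m → arm 1.988 m → τ = 1344 N·m clockwise.
Wall normal N acts horizontally at the top; its moment arm is the height L sinθ = 6.6·sin61° = 5.772 m, counterclockwise.
For rotational equilibrium, N × 5.772 = 1783, so N = 309 N.
ΣFx = 0: friction at the foot balances the wall's push, so f = N_wall = 309 N.

f ≈ 309 N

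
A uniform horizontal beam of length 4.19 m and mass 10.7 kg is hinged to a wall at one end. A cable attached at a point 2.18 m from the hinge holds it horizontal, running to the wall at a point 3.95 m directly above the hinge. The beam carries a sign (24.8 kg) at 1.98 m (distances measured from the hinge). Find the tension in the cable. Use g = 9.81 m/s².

T ≈ 368 N

About the hinge:
Beam weight: 10.7 × 9.81 = 105 N down at 2.095 m → arm 2.095 m, τ = 105 × 2.095 = 220 N·m clockwise.
Sign: 24.8 × 9.81 = 243.3 N down at 1.98 m → arm 1.98 m, τ = 243.3 × 1.98 = 481.7 N·m clockwise.
Total clockwise load moment = 701.7 N·m.
The cable tension T acts at 2.18 m; only its component perpendicular to the beam, T sinθ, produces torque. sinθ = h/√(h²+d²) = 3.95/√(3.95²+2.18²) = 0.8755.
Setting net torque to zero: T × 2.18 × 0.8755 = 701.7 → T = 701.7 / 1.909 = 368 N.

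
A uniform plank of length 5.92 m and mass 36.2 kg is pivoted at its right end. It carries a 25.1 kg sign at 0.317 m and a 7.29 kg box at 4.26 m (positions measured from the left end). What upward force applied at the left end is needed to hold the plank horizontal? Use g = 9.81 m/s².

F ≈ 431 N

About the right end:
Beam weight: 36.2 × 9.81 = 355.1 N down at 2.96 m → arm 2.96 m, τ = 355.1 × 2.96 = 1051 N·m counterclockwise.
Sign: 25.1 × 9.81 = 246.2 N down at 0.317 m → arm 5.603 m, τ = 246.2 × 5.603 = 1379 N·m counterclockwise.
Box: 7.29 × 9.81 = 71.51 N down at 4.26 m → arm 1.66 m, τ = 71.51 × 1.66 = 118.7 N·m counterclockwise.
Net moment of the loads = 2549 N·m counterclockwise.
The upward force F acts at the left end, arm 5.92 m, giving F × 5.92 clockwise.
For rotational equilibrium, F × 5.92 = 2549, so F = 2549 / 5.92 = 431 N.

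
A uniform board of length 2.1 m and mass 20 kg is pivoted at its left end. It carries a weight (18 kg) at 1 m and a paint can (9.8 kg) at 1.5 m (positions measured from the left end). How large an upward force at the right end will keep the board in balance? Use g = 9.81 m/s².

F ≈ 251 N

Choose the left end as the axis so the unknown pivot reaction has zero arm there.
Beam weight: 20 × 9.81 = 196.2 N down at 1.05 m → arm 1.05 m, τ = 196.2 × 1.05 = 206 N·m clockwise.
Weight: 18 × 9.81 = 176.6 N down at 1 m → arm 1 m, τ = 176.6 × 1 = 176.6 N·m clockwise.
Paint can: 9.8 × 9.81 = 96.14 N down at 1.5 m → arm 1.5 m, τ = 96.14 × 1.5 = 144.2 N·m clockwise.
Net moment of the loads = 526.8 N·m clockwise.
The upward force F acts at the right end, arm 2.1 m, giving F × 2.1 counterclockwise.
Balancing moments: F × 2.1 = 526.8, giving F = 526.8 / 2.1 = 251 N.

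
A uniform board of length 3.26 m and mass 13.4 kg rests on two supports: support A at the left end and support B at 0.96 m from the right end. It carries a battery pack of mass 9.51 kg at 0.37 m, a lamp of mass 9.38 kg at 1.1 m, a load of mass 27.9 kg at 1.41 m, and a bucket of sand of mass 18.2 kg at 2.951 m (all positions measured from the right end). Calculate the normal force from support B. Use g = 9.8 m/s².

R_B ≈ 540 N

Sum moments about support A (its reaction then has zero moment arm).
Beam weight: 13.4 × 9.8 = 131.3 N down at 1.63 m → arm 1.63 m, τ = 131.3 × 1.63 = 214 N·m clockwise.
Battery pack: 9.51 × 9.8 = 93.2 N down at 0.37 m → arm 2.89 m, τ = 93.2 × 2.89 = 269.3 N·m clockwise.
Lamp: 9.38 × 9.8 = 91.92 N down at 1.1 m → arm 2.16 m, τ = 91.92 × 2.16 = 198.5 N·m clockwise.
Load: 27.9 × 9.8 = 273.4 N down at 1.41 m → arm 1.85 m, τ = 273.4 × 1.85 = 505.8 N·m clockwise.
Bucket of sand: 18.2 × 9.8 = 178.4 N down at 2.951 m → arm 0.309 m, τ = 178.4 × 0.309 = 55.13 N·m clockwise.
Net load moment about support A = 1243 N·m clockwise.
Reaction R at support B is upward at 0.96 m, arm 2.3 m → moment R × 2.3 counterclockwise.
Στ = 0 ⇒ R × 2.3 = 1243 ⇒ R = 540 N.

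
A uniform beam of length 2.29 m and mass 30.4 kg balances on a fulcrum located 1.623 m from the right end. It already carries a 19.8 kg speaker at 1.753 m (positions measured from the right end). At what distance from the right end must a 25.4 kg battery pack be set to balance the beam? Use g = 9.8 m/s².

x ≈ 2.09 m from the right end

Choose the fulcrum (at 1.623 m from the right end) as the axis so the support reaction has zero arm there.
Beam weight: 30.4 × 9.8 = 297.9 N down at 1.145 m → arm 0.478 m, τ = 297.9 × 0.478 = 142.4 N·m clockwise.
Speaker: 19.8 × 9.8 = 194 N down at 1.753 m → arm 0.13 m, τ = 194 × 0.13 = 25.22 N·m counterclockwise.
Net moment of existing loads = 117.2 N·m clockwise.
The battery pack weighs 25.4 × 9.8 = 248.9 N and must supply an equal counterclockwise moment, so its lever arm about the fulcrum is 117.2 / 248.9 = 0.471 m.
That puts it at 1.623 + 0.471 = 2.09 m from the right end.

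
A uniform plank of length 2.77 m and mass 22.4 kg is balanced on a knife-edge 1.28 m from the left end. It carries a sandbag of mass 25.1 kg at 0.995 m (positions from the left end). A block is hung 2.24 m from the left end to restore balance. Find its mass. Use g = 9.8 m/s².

About the knife-edge (at 1.28 m from the left end):
Beam weight: 22.4 × 9.8 = 219.5 N down at 1.385 m → arm 0.105 m, τ = 219.5 × 0.105 = 23.05 N·m clockwise.
Sandbag: 25.1 × 9.8 = 246 N down at 0.995 m → arm 0.285 m, τ = 246 × 0.285 = 70.11 N·m counterclockwise.
Net moment of known loads = 47.06 N·m counterclockwise.
An unknown mass m at 2.24 m has arm 0.96 m; its moment is m·g·0.96 clockwise.
Balancing moments: m × 9.8 × 0.96 = 47.06, giving m = 47.06 / (9.8 × 0.96) = 5 kg.

m ≈ 5 kg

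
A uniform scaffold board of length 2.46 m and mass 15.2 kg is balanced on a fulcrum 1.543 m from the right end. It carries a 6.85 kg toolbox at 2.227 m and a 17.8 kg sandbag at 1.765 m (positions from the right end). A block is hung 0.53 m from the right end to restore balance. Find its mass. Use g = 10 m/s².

m ≈ 3.83 kg

About the fulcrum (at 1.543 m from the right end):
Beam weight: 15.2 × 10 = 152 N down at 1.23 m → arm 0.313 m, τ = 152 × 0.313 = 47.58 N·m clockwise.
Toolbox: 6.85 × 10 = 68.5 N down at 2.227 m → arm 0.684 m, τ = 68.5 × 0.684 = 46.85 N·m counterclockwise.
Sandbag: 17.8 × 10 = 178 N down at 1.765 m → arm 0.222 m, τ = 178 × 0.222 = 39.52 N·m counterclockwise.
Net moment of known loads = 38.79 N·m counterclockwise.
An unknown mass m at 0.53 m has arm 1.013 m; its moment is m·g·1.013 clockwise.
Setting net torque to zero: m × 10 × 1.013 = 38.79 → m = 38.79 / (10 × 1.013) = 3.83 kg.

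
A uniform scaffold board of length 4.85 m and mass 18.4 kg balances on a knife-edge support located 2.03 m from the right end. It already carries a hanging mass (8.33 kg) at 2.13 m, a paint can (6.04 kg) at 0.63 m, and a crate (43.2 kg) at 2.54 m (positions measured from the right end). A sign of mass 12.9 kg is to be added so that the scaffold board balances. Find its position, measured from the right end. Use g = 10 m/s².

x ≈ 0.35 m from the right end

Take moments about the knife-edge support (at 2.03 m from the right end).
Beam weight: 18.4 × 10 = 184 N down at 2.425 m → arm 0.395 m, τ = 184 × 0.395 = 72.68 N·m counterclockwise.
Hanging mass: 8.33 × 10 = 83.3 N down at 2.13 m → arm 0.1 m, τ = 83.3 × 0.1 = 8.33 N·m counterclockwise.
Paint can: 6.04 × 10 = 60.4 N down at 0.63 m → arm 1.4 m, τ = 60.4 × 1.4 = 84.56 N·m clockwise.
Crate: 43.2 × 10 = 432 N down at 2.54 m → arm 0.51 m, τ = 432 × 0.51 = 220.3 N·m counterclockwise.
Net moment of existing loads = 216.8 N·m counterclockwise.
The sign weighs 12.9 × 10 = 129 N and must supply an equal clockwise moment, so its lever arm about the knife-edge support is 216.8 / 129 = 1.68 m.
That puts it at 2.03 − 1.68 = 0.35 m from the right end.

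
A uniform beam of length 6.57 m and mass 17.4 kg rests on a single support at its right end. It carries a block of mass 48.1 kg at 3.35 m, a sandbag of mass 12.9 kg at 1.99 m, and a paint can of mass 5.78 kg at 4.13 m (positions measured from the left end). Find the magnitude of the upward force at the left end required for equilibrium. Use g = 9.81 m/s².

Sum moments about the right end (the unknown pivot reaction has zero arm there).
Beam weight: 17.4 × 9.81 = 170.7 N down at 3.285 m → arm 3.285 m, τ = 170.7 × 3.285 = 560.7 N·m counterclockwise.
Block: 48.1 × 9.81 = 471.9 N down at 3.35 m → arm 3.22 m, τ = 471.9 × 3.22 = 1520 N·m counterclockwise.
Sandbag: 12.9 × 9.81 = 126.5 N down at 1.99 m → arm 4.58 m, τ = 126.5 × 4.58 = 579.4 N·m counterclockwise.
Paint can: 5.78 × 9.81 = 56.7 N down at 4.13 m → arm 2.44 m, τ = 56.7 × 2.44 = 138.3 N·m counterclockwise.
Net moment of the loads = 2798 N·m counterclockwise.
The upward force F acts at the left end, arm 6.57 m, giving F × 6.57 clockwise.
Balancing moments: F × 6.57 = 2798, giving F = 2798 / 6.57 = 426 N.

F ≈ 426 N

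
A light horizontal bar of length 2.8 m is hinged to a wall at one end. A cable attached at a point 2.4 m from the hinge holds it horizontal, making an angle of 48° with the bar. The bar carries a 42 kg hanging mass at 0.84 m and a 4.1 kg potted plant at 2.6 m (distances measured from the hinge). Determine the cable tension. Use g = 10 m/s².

T ≈ 258 N

Sum moments about the hinge (the unknown hinge reaction has zero arm there).
Hanging mass: 42 × 10 = 420 N down at 0.84 m → arm 0.84 m, τ = 420 × 0.84 = 352.8 N·m clockwise.
Potted plant: 4.1 × 10 = 41 N down at 2.6 m → arm 2.6 m, τ = 41 × 2.6 = 106.6 N·m clockwise.
Total clockwise load moment = 459.4 N·m.
The cable tension T acts at 2.4 m; only its component perpendicular to the bar, T sinθ, produces torque. sin 48° = 0.7431.
For rotational equilibrium, T × 2.4 × 0.7431 = 459.4, so T = 459.4 / 1.783 = 258 N.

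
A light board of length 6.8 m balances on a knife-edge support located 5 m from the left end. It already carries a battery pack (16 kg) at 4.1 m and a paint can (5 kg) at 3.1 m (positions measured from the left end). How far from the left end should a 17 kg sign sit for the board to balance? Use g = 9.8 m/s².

x ≈ 6.41 m from the left end

Taking torques about the knife-edge support (at 5 m from the left end):
Battery pack: 16 × 9.8 = 156.8 N down at 4.1 m → arm 0.9 m, τ = 156.8 × 0.9 = 141.1 N·m counterclockwise.
Paint can: 5 × 9.8 = 49 N down at 3.1 m → arm 1.9 m, τ = 49 × 1.9 = 93.1 N·m counterclockwise.
Net moment of existing loads = 234.2 N·m counterclockwise.
The sign weighs 17 × 9.8 = 166.6 N and must supply an equal clockwise moment, so its lever arm about the knife-edge support is 234.2 / 166.6 = 1.41 m.
That puts it at 5 + 1.41 = 6.41 m from the left end.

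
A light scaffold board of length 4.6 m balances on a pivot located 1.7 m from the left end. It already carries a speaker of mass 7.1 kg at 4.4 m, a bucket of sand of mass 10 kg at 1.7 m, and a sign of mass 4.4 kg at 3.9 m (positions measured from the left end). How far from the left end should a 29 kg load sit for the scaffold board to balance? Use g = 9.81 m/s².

Choose the pivot (at 1.7 m from the left end) as the axis so the support reaction has zero arm there.
Speaker: 7.1 × 9.81 = 69.65 N down at 4.4 m → arm 2.7 m, τ = 69.65 × 2.7 = 188.1 N·m clockwise.
Bucket of sand: acts at the pivot, moment arm 0 → no torque.
Sign: 4.4 × 9.81 = 43.16 N down at 3.9 m → arm 2.2 m, τ = 43.16 × 2.2 = 94.95 N·m clockwise.
Net moment of existing loads = 283.1 N·m clockwise.
The load weighs 29 × 9.81 = 284.5 N and must supply an equal counterclockwise moment, so its lever arm about the pivot is 283.1 / 284.5 = 0.995 m.
That puts it at 1.7 − 0.995 = 0.705 m from the left end.

x ≈ 0.705 m from the left end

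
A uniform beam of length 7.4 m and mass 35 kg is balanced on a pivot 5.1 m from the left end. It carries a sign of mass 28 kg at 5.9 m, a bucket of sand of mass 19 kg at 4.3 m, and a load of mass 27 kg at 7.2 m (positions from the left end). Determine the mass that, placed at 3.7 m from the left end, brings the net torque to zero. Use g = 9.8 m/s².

About the pivot (at 5.1 m from the left end):
Beam weight: 35 × 9.8 = 343 N down at 3.7 m → arm 1.4 m, τ = 343 × 1.4 = 480.2 N·m counterclockwise.
Sign: 28 × 9.8 = 274.4 N down at 5.9 m → arm 0.8 m, τ = 274.4 × 0.8 = 219.5 N·m clockwise.
Bucket of sand: 19 × 9.8 = 186.2 N down at 4.3 m → arm 0.8 m, τ = 186.2 × 0.8 = 149 N·m counterclockwise.
Load: 27 × 9.8 = 264.6 N down at 7.2 m → arm 2.1 m, τ = 264.6 × 2.1 = 555.7 N·m clockwise.
Net moment of known loads = 146 N·m clockwise.
An unknown mass m at 3.7 m has arm 1.4 m; its moment is m·g·1.4 counterclockwise.
Balancing moments: m × 9.8 × 1.4 = 146, giving m = 146 / (9.8 × 1.4) = 10.6 kg.

m ≈ 10.6 kg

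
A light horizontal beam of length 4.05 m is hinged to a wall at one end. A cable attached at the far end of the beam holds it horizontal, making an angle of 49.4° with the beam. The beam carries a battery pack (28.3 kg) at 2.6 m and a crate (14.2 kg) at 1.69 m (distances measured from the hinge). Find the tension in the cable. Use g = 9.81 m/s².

T ≈ 311 N

Taking torques about the hinge:
Battery pack: 28.3 × 9.81 = 277.6 N down at 2.6 m → arm 2.6 m, τ = 277.6 × 2.6 = 721.8 N·m clockwise.
Crate: 14.2 × 9.81 = 139.3 N down at 1.69 m → arm 1.69 m, τ = 139.3 × 1.69 = 235.4 N·m clockwise.
Total clockwise load moment = 957.2 N·m.
The cable tension T acts at 4.05 m; only its component perpendicular to the beam, T sinθ, produces torque. sin 49.4° = 0.7593.
For rotational equilibrium, T × 4.05 × 0.7593 = 957.2, so T = 957.2 / 3.075 = 311 N.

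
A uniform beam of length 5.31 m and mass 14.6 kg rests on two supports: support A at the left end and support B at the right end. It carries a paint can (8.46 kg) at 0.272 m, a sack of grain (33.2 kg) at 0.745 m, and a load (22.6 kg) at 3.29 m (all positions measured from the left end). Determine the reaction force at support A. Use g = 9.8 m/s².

R_A ≈ 514 N

Sum moments about support B (its reaction then has zero moment arm).
Beam weight: 14.6 × 9.8 = 143.1 N down at 2.655 m → arm 2.655 m, τ = 143.1 × 2.655 = 379.9 N·m counterclockwise.
Paint can: 8.46 × 9.8 = 82.91 N down at 0.272 m → arm 5.038 m, τ = 82.91 × 5.038 = 417.7 N·m counterclockwise.
Sack of grain: 33.2 × 9.8 = 325.4 N down at 0.745 m → arm 4.565 m, τ = 325.4 × 4.565 = 1485 N·m counterclockwise.
Load: 22.6 × 9.8 = 221.5 N down at 3.29 m → arm 2.02 m, τ = 221.5 × 2.02 = 447.4 N·m counterclockwise.
Net load moment about support B = 2730 N·m counterclockwise.
Reaction R at support A is upward at 0 m, arm 5.31 m → moment R × 5.31 clockwise.
Setting net torque to zero: R × 5.31 = 2730 → R = 514 N.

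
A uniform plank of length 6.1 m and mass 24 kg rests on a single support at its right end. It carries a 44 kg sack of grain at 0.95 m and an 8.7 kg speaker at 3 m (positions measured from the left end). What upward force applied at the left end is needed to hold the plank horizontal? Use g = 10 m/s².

Take moments about the right end.
Beam weight: 24 × 10 = 240 N down at 3.05 m → arm 3.05 m, τ = 240 × 3.05 = 732 N·m counterclockwise.
Sack of grain: 44 × 10 = 440 N down at 0.95 m → arm 5.15 m, τ = 440 × 5.15 = 2266 N·m counterclockwise.
Speaker: 8.7 × 10 = 87 N down at 3 m → arm 3.1 m, τ = 87 × 3.1 = 269.7 N·m counterclockwise.
Net moment of the loads = 3268 N·m counterclockwise.
The upward force F acts at the left end, arm 6.1 m, giving F × 6.1 clockwise.
Balancing moments: F × 6.1 = 3268, giving F = 3268 / 6.1 = 536 N.

F ≈ 536 N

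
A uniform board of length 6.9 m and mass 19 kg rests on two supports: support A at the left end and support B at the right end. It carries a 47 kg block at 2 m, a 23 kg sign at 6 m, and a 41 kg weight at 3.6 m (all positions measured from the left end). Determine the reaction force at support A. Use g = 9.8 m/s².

Sum moments about support B (its reaction then has zero moment arm).
Beam weight: 19 × 9.8 = 186.2 N down at 3.45 m → arm 3.45 m, τ = 186.2 × 3.45 = 642.4 N·m counterclockwise.
Block: 47 × 9.8 = 460.6 N down at 2 m → arm 4.9 m, τ = 460.6 × 4.9 = 2257 N·m counterclockwise.
Sign: 23 × 9.8 = 225.4 N down at 6 m → arm 0.9 m, τ = 225.4 × 0.9 = 202.9 N·m counterclockwise.
Weight: 41 × 9.8 = 401.8 N down at 3.6 m → arm 3.3 m, τ = 401.8 × 3.3 = 1326 N·m counterclockwise.
Net load moment about support B = 4428 N·m counterclockwise.
Reaction R at support A is upward at 0 m, arm 6.9 m → moment R × 6.9 clockwise.
Στ = 0 ⇒ R × 6.9 = 4428 ⇒ R = 642 N.

R_A ≈ 642 N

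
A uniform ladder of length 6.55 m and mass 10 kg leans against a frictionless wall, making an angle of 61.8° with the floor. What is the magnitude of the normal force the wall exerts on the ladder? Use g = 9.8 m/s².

N_wall ≈ 26.3 N

Choose the foot of the ladder as the axis so the floor normal and friction both act there and drop out.
Ladder weight 10×9.8 = 98 N acts at 3.275 m along the ladder; its horizontal arm is 3.275·cos61.8° = 1.548 m → τ = 151.7 N·m clockwise.
Wall normal N acts horizontally at the top; its moment arm is the height L sinθ = 6.55·sin61.8° = 5.773 m, counterclockwise.
Στ = 0 ⇒ N × 5.773 = 151.7 ⇒ N = 26.3 N.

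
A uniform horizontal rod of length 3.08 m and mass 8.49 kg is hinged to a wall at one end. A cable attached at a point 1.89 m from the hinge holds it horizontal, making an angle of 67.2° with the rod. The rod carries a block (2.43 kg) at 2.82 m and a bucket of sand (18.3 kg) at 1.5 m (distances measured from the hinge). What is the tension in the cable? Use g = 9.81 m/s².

T ≈ 267 N

Taking torques about the hinge:
Beam weight: 8.49 × 9.81 = 83.29 N down at 1.54 m → arm 1.54 m, τ = 83.29 × 1.54 = 128.3 N·m clockwise.
Block: 2.43 × 9.81 = 23.84 N down at 2.82 m → arm 2.82 m, τ = 23.84 × 2.82 = 67.23 N·m clockwise.
Bucket of sand: 18.3 × 9.81 = 179.5 N down at 1.5 m → arm 1.5 m, τ = 179.5 × 1.5 = 269.2 N·m clockwise.
Total clockwise load moment = 464.7 N·m.
The cable tension T acts at 1.89 m; only its component perpendicular to the rod, T sinθ, produces torque. sin 67.2° = 0.9219.
Στ = 0 ⇒ T × 1.89 × 0.9219 = 464.7 ⇒ T = 464.7 / 1.742 = 267 N.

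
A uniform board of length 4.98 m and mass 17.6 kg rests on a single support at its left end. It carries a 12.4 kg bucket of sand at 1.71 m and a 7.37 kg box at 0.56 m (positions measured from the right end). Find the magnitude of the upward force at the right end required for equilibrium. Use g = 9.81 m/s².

F ≈ 230 N

Choose the left end as the axis so the unknown pivot reaction has zero arm there.
Beam weight: 17.6 × 9.81 = 172.7 N down at 2.49 m → arm 2.49 m, τ = 172.7 × 2.49 = 430 N·m clockwise.
Bucket of sand: 12.4 × 9.81 = 121.6 N down at 1.71 m → arm 3.27 m, τ = 121.6 × 3.27 = 397.6 N·m clockwise.
Box: 7.37 × 9.81 = 72.3 N down at 0.56 m → arm 4.42 m, τ = 72.3 × 4.42 = 319.6 N·m clockwise.
Net moment of the loads = 1147 N·m clockwise.
The upward force F acts at the right end, arm 4.98 m, giving F × 4.98 counterclockwise.
Balancing moments: F × 4.98 = 1147, giving F = 1147 / 4.98 = 230 N.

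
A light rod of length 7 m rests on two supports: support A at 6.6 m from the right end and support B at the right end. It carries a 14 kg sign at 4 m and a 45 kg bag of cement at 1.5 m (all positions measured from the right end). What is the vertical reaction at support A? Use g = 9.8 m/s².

R_A ≈ 183 N

Choose support B as the axis so its reaction then has zero moment arm.
Sign: 14 × 9.8 = 137.2 N down at 4 m → arm 4 m, τ = 137.2 × 4 = 548.8 N·m counterclockwise.
Bag of cement: 45 × 9.8 = 441 N down at 1.5 m → arm 1.5 m, τ = 441 × 1.5 = 661.5 N·m counterclockwise.
Net load moment about support B = 1210 N·m counterclockwise.
Reaction R at support A is upward at 6.6 m, arm 6.6 m → moment R × 6.6 clockwise.
Στ = 0 ⇒ R × 6.6 = 1210 ⇒ R = 183 N.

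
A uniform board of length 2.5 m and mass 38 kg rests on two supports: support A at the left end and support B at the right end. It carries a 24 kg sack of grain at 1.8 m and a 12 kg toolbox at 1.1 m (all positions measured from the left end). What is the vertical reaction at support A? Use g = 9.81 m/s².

Take moments about support B.
Beam weight: 38 × 9.81 = 372.8 N down at 1.25 m → arm 1.25 m, τ = 372.8 × 1.25 = 466 N·m counterclockwise.
Sack of grain: 24 × 9.81 = 235.4 N down at 1.8 m → arm 0.7 m, τ = 235.4 × 0.7 = 164.8 N·m counterclockwise.
Toolbox: 12 × 9.81 = 117.7 N down at 1.1 m → arm 1.4 m, τ = 117.7 × 1.4 = 164.8 N·m counterclockwise.
Net load moment about support B = 795.6 N·m counterclockwise.
Reaction R at support A is upward at 0 m, arm 2.5 m → moment R × 2.5 clockwise.
Balancing moments: R × 2.5 = 795.6, giving R = 318 N.

R_A ≈ 318 N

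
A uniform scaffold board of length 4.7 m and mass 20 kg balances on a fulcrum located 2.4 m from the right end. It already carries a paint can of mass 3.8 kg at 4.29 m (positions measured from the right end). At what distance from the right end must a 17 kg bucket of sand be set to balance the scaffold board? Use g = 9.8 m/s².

x ≈ 2.04 m from the right end

Take moments about the fulcrum (at 2.4 m from the right end).
Beam weight: 20 × 9.8 = 196 N down at 2.35 m → arm 0.05 m, τ = 196 × 0.05 = 9.8 N·m clockwise.
Paint can: 3.8 × 9.8 = 37.24 N down at 4.29 m → arm 1.89 m, τ = 37.24 × 1.89 = 70.38 N·m counterclockwise.
Net moment of existing loads = 60.58 N·m counterclockwise.
The bucket of sand weighs 17 × 9.8 = 166.6 N and must supply an equal clockwise moment, so its lever arm about the fulcrum is 60.58 / 166.6 = 0.364 m.
That puts it at 2.4 − 0.364 = 2.04 m from the right end.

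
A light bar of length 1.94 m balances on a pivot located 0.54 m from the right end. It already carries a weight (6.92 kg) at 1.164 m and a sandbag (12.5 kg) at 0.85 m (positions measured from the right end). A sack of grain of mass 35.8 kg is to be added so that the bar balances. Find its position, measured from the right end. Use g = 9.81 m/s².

x ≈ 0.311 m from the right end

Taking torques about the pivot (at 0.54 m from the right end):
Weight: 6.92 × 9.81 = 67.89 N down at 1.164 m → arm 0.624 m, τ = 67.89 × 0.624 = 42.36 N·m counterclockwise.
Sandbag: 12.5 × 9.81 = 122.6 N down at 0.85 m → arm 0.31 m, τ = 122.6 × 0.31 = 38.01 N·m counterclockwise.
Net moment of existing loads = 80.37 N·m counterclockwise.
The sack of grain weighs 35.8 × 9.81 = 351.2 N and must supply an equal clockwise moment, so its lever arm about the pivot is 80.37 / 351.2 = 0.229 m.
That puts it at 0.54 − 0.229 = 0.311 m from the right end.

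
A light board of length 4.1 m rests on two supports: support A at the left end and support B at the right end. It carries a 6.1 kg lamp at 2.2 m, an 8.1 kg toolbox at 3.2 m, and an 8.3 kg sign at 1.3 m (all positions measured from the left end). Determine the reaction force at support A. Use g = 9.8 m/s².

R_A ≈ 101 N

Taking torques about support B:
Lamp: 6.1 × 9.8 = 59.78 N down at 2.2 m → arm 1.9 m, τ = 59.78 × 1.9 = 113.6 N·m counterclockwise.
Toolbox: 8.1 × 9.8 = 79.38 N down at 3.2 m → arm 0.9 m, τ = 79.38 × 0.9 = 71.44 N·m counterclockwise.
Sign: 8.3 × 9.8 = 81.34 N down at 1.3 m → arm 2.8 m, τ = 81.34 × 2.8 = 227.8 N·m counterclockwise.
Net load moment about support B = 412.8 N·m counterclockwise.
Reaction R at support A is upward at 0 m, arm 4.1 m → moment R × 4.1 clockwise.
For rotational equilibrium, R × 4.1 = 412.8, so R = 101 N.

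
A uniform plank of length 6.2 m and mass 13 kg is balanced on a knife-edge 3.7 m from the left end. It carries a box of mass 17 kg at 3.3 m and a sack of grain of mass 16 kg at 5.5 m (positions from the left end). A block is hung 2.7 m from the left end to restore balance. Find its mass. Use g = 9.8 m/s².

Sum moments about the knife-edge (at 3.7 m from the left end) (the support reaction has zero arm there).
Beam weight: 13 × 9.8 = 127.4 N down at 3.1 m → arm 0.6 m, τ = 127.4 × 0.6 = 76.44 N·m counterclockwise.
Box: 17 × 9.8 = 166.6 N down at 3.3 m → arm 0.4 m, τ = 166.6 × 0.4 = 66.64 N·m counterclockwise.
Sack of grain: 16 × 9.8 = 156.8 N down at 5.5 m → arm 1.8 m, τ = 156.8 × 1.8 = 282.2 N·m clockwise.
Net moment of known loads = 139.1 N·m clockwise.
An unknown mass m at 2.7 m has arm 1 m; its moment is m·g·1 counterclockwise.
Balancing moments: m × 9.8 × 1 = 139.1, giving m = 139.1 / (9.8 × 1) = 14.2 kg.

m ≈ 14.2 kg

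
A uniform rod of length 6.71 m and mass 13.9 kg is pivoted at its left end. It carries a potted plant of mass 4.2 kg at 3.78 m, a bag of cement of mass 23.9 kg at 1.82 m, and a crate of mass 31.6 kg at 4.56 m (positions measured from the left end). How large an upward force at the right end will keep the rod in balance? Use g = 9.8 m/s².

F ≈ 365 N

Sum moments about the left end (the unknown pivot reaction has zero arm there).
Beam weight: 13.9 × 9.8 = 136.2 N down at 3.355 m → arm 3.355 m, τ = 136.2 × 3.355 = 457 N·m clockwise.
Potted plant: 4.2 × 9.8 = 41.16 N down at 3.78 m → arm 3.78 m, τ = 41.16 × 3.78 = 155.6 N·m clockwise.
Bag of cement: 23.9 × 9.8 = 234.2 N down at 1.82 m → arm 1.82 m, τ = 234.2 × 1.82 = 426.2 N·m clockwise.
Crate: 31.6 × 9.8 = 309.7 N down at 4.56 m → arm 4.56 m, τ = 309.7 × 4.56 = 1412 N·m clockwise.
Net moment of the loads = 2451 N·m clockwise.
The upward force F acts at the right end, arm 6.71 m, giving F × 6.71 counterclockwise.
Στ = 0 ⇒ F × 6.71 = 2451 ⇒ F = 2451 / 6.71 = 365 N.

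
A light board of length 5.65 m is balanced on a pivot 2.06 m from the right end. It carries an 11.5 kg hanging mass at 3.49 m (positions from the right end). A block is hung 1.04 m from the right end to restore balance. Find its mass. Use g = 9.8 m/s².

Taking torques about the pivot (at 2.06 m from the right end):
Hanging mass: 11.5 × 9.8 = 112.7 N down at 3.49 m → arm 1.43 m, τ = 112.7 × 1.43 = 161.2 N·m counterclockwise.
Net moment of known loads = 161.2 N·m counterclockwise.
An unknown mass m at 1.04 m has arm 1.02 m; its moment is m·g·1.02 clockwise.
For rotational equilibrium, m × 9.8 × 1.02 = 161.2, so m = 161.2 / (9.8 × 1.02) = 16.1 kg.

m ≈ 16.1 kg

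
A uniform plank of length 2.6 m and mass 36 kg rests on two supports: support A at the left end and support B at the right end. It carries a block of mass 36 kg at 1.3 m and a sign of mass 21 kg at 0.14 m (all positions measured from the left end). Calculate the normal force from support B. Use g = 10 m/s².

Taking torques about support A:
Beam weight: 36 × 10 = 360 N down at 1.3 m → arm 1.3 m, τ = 360 × 1.3 = 468 N·m clockwise.
Block: 36 × 10 = 360 N down at 1.3 m → arm 1.3 m, τ = 360 × 1.3 = 468 N·m clockwise.
Sign: 21 × 10 = 210 N down at 0.14 m → arm 0.14 m, τ = 210 × 0.14 = 29.4 N·m clockwise.
Net load moment about support A = 965.4 N·m clockwise.
Reaction R at support B is upward at 2.6 m, arm 2.6 m → moment R × 2.6 counterclockwise.
Setting net torque to zero: R × 2.6 = 965.4 → R = 371 N.

R_B ≈ 371 N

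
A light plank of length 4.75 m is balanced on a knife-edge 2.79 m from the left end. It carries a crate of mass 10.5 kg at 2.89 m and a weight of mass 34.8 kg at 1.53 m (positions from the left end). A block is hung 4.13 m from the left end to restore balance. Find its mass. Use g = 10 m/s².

m ≈ 31.9 kg

Take moments about the knife-edge (at 2.79 m from the left end).
Crate: 10.5 × 10 = 105 N down at 2.89 m → arm 0.1 m, τ = 105 × 0.1 = 10.5 N·m clockwise.
Weight: 34.8 × 10 = 348 N down at 1.53 m → arm 1.26 m, τ = 348 × 1.26 = 438.5 N·m counterclockwise.
Net moment of known loads = 428 N·m counterclockwise.
An unknown mass m at 4.13 m has arm 1.34 m; its moment is m·g·1.34 clockwise.
Setting net torque to zero: m × 10 × 1.34 = 428 → m = 428 / (10 × 1.34) = 31.9 kg.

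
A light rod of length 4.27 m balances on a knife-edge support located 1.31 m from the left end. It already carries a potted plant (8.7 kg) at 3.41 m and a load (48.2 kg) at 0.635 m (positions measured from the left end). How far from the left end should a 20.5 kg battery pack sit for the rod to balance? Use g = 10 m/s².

Choose the knife-edge support (at 1.31 m from the left end) as the axis so the support reaction has zero arm there.
Potted plant: 8.7 × 10 = 87 N down at 3.41 m → arm 2.1 m, τ = 87 × 2.1 = 182.7 N·m clockwise.
Load: 48.2 × 10 = 482 N down at 0.635 m → arm 0.675 m, τ = 482 × 0.675 = 325.4 N·m counterclockwise.
Net moment of existing loads = 142.7 N·m counterclockwise.
The battery pack weighs 20.5 × 10 = 205 N and must supply an equal clockwise moment, so its lever arm about the knife-edge support is 142.7 / 205 = 0.696 m.
That puts it at 1.31 + 0.696 = 2.01 m from the left end.

x ≈ 2.01 m from the left end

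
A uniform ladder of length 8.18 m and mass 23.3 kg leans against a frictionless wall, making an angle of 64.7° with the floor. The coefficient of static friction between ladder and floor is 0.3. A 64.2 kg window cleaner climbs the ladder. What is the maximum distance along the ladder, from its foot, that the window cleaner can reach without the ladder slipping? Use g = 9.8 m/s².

Choose the foot of the ladder as the axis so the floor normal and friction both act there and drop out.
Ladder weight 23.3×9.8 = 228.3 N acts at 4.09 m along the ladder; its horizontal arm is 4.09·cos64.7° = 1.748 m → τ = 399.1 N·m clockwise.
Window cleaner weight 64.2×9.8 = 629.2 N at distance d → arm d·cos64.7° → τ = 629.2·d·0.4274 clockwise.
Wall normal N at the top has arm L sinθ = 7.395 m counterclockwise, so Στ = 0 gives N·7.395 = 399.1 + 268.9·d.
ΣFy = 0 ⇒ N_floor = 857.5 N, so the maximum friction is μ_s·N_floor = 0.3×857.5 = 257.2 N. ΣFx = 0 ⇒ N_wall = f, so at the slipping point N = 257.2 N.
Substituting: 257.2×7.395 = 399.1 + 268.9·d ⇒ d = (1902 − 399.1) / 268.9 = 5.59 m.

d ≈ 5.59 m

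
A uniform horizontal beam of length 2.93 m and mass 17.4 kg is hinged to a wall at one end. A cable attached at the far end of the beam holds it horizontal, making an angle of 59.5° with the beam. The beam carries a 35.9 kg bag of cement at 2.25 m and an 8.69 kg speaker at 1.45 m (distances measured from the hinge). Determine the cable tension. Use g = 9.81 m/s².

T ≈ 462 N

Choose the hinge as the axis so the unknown hinge reaction has zero arm there.
Beam weight: 17.4 × 9.81 = 170.7 N down at 1.465 m → arm 1.465 m, τ = 170.7 × 1.465 = 250.1 N·m clockwise.
Bag of cement: 35.9 × 9.81 = 352.2 N down at 2.25 m → arm 2.25 m, τ = 352.2 × 2.25 = 792.4 N·m clockwise.
Speaker: 8.69 × 9.81 = 85.25 N down at 1.45 m → arm 1.45 m, τ = 85.25 × 1.45 = 123.6 N·m clockwise.
Total clockwise load moment = 1166 N·m.
The cable tension T acts at 2.93 m; only its component perpendicular to the beam, T sinθ, produces torque. sin 59.5° = 0.8616.
Στ = 0 ⇒ T × 2.93 × 0.8616 = 1166 ⇒ T = 1166 / 2.524 = 462 N.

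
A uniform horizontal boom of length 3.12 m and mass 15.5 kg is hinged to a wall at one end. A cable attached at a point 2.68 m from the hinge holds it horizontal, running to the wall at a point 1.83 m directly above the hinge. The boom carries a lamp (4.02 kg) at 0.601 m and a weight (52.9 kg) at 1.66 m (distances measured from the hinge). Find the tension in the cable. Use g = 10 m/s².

T ≈ 757 N

Take moments about the hinge.
Beam weight: 15.5 × 10 = 155 N down at 1.56 m → arm 1.56 m, τ = 155 × 1.56 = 241.8 N·m clockwise.
Lamp: 4.02 × 10 = 40.2 N down at 0.601 m → arm 0.601 m, τ = 40.2 × 0.601 = 24.16 N·m clockwise.
Weight: 52.9 × 10 = 529 N down at 1.66 m → arm 1.66 m, τ = 529 × 1.66 = 878.1 N·m clockwise.
Total clockwise load moment = 1144 N·m.
The cable tension T acts at 2.68 m; only its component perpendicular to the boom, T sinθ, produces torque. sinθ = h/√(h²+d²) = 1.83/√(1.83²+2.68²) = 0.5639.
Setting net torque to zero: T × 2.68 × 0.5639 = 1144 → T = 1144 / 1.511 = 757 N.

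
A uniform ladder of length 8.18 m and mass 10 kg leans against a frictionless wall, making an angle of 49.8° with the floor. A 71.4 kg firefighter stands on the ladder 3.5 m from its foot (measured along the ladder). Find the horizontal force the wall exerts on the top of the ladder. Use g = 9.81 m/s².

N_wall ≈ 295 N

Sum moments about the foot of the ladder (the floor normal and friction both act there and drop out).
Ladder weight 10×9.81 = 98.1 N acts at 4.09 m along the ladder; its horizontal arm is 4.09·cos49.8° = 2.64 m → τ = 259 N·m clockwise.
Firefighter: 71.4×9.81 = 700.4 N at 3.5 m → arm 2.259 m → τ = 1582 N·m clockwise.
Wall normal N acts horizontally at the top; its moment arm is the height L sinθ = 8.18·sin49.8° = 6.248 m, counterclockwise.
For rotational equilibrium, N × 6.248 = 1841, so N = 295 N.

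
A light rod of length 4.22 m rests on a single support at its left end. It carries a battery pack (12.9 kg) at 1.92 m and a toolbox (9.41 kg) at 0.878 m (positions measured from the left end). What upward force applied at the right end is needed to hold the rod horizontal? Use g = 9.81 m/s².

F ≈ 76.8 N

Sum moments about the left end (the unknown pivot reaction has zero arm there).
Battery pack: 12.9 × 9.81 = 126.5 N down at 1.92 m → arm 1.92 m, τ = 126.5 × 1.92 = 242.9 N·m clockwise.
Toolbox: 9.41 × 9.81 = 92.31 N down at 0.878 m → arm 0.878 m, τ = 92.31 × 0.878 = 81.05 N·m clockwise.
Net moment of the loads = 323.9 N·m clockwise.
The upward force F acts at the right end, arm 4.22 m, giving F × 4.22 counterclockwise.
For rotational equilibrium, F × 4.22 = 323.9, so F = 323.9 / 4.22 = 76.8 N.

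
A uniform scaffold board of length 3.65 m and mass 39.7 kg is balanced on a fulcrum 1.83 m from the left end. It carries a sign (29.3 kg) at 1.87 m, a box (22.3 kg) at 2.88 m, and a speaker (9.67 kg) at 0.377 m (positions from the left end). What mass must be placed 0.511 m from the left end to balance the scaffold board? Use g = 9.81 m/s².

m ≈ 7.84 kg

Take moments about the fulcrum (at 1.83 m from the left end).
Beam weight: 39.7 × 9.81 = 389.5 N down at 1.825 m → arm 0.005 m, τ = 389.5 × 0.005 = 1.948 N·m counterclockwise.
Sign: 29.3 × 9.81 = 287.4 N down at 1.87 m → arm 0.04 m, τ = 287.4 × 0.04 = 11.5 N·m clockwise.
Box: 22.3 × 9.81 = 218.8 N down at 2.88 m → arm 1.05 m, τ = 218.8 × 1.05 = 229.7 N·m clockwise.
Speaker: 9.67 × 9.81 = 94.86 N down at 0.377 m → arm 1.453 m, τ = 94.86 × 1.453 = 137.8 N·m counterclockwise.
Net moment of known loads = 101.5 N·m clockwise.
An unknown mass m at 0.511 m has arm 1.319 m; its moment is m·g·1.319 counterclockwise.
For rotational equilibrium, m × 9.81 × 1.319 = 101.5, so m = 101.5 / (9.81 × 1.319) = 7.84 kg.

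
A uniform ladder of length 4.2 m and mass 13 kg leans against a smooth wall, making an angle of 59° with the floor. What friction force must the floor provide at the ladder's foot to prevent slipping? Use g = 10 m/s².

About the foot of the ladder:
Ladder weight 13×10 = 130 N acts at 2.1 m along the ladder; its horizontal arm is 2.1·cos59° = 1.082 m → τ = 140.7 N·m clockwise.
Wall normal N acts horizontally at the top; its moment arm is the height L sinθ = 4.2·sin59° = 3.6 m, counterclockwise.
For rotational equilibrium, N × 3.6 = 140.7, so N = 39.1 N.
ΣFx = 0: friction at the foot balances the wall's push, so f = N_wall = 39.1 N.

f ≈ 39.1 N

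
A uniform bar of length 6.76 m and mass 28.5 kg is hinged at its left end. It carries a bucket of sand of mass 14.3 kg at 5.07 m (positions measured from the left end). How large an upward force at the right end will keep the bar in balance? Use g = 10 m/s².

F ≈ 250 N

About the left end:
Beam weight: 28.5 × 10 = 285 N down at 3.38 m → arm 3.38 m, τ = 285 × 3.38 = 963.3 N·m clockwise.
Bucket of sand: 14.3 × 10 = 143 N down at 5.07 m → arm 5.07 m, τ = 143 × 5.07 = 725 N·m clockwise.
Net moment of the loads = 1688 N·m clockwise.
The upward force F acts at the right end, arm 6.76 m, giving F × 6.76 counterclockwise.
Balancing moments: F × 6.76 = 1688, giving F = 1688 / 6.76 = 250 N.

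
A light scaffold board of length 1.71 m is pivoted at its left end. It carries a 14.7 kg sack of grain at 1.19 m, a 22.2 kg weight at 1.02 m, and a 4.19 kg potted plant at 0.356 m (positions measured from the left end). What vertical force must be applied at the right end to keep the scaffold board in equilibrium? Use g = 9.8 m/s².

Sum moments about the left end (the unknown pivot reaction has zero arm there).
Sack of grain: 14.7 × 9.8 = 144.1 N down at 1.19 m → arm 1.19 m, τ = 144.1 × 1.19 = 171.5 N·m clockwise.
Weight: 22.2 × 9.8 = 217.6 N down at 1.02 m → arm 1.02 m, τ = 217.6 × 1.02 = 222 N·m clockwise.
Potted plant: 4.19 × 9.8 = 41.06 N down at 0.356 m → arm 0.356 m, τ = 41.06 × 0.356 = 14.62 N·m clockwise.
Net moment of the loads = 408.1 N·m clockwise.
The upward force F acts at the right end, arm 1.71 m, giving F × 1.71 counterclockwise.
Setting net torque to zero: F × 1.71 = 408.1 → F = 408.1 / 1.71 = 239 N.

F ≈ 239 N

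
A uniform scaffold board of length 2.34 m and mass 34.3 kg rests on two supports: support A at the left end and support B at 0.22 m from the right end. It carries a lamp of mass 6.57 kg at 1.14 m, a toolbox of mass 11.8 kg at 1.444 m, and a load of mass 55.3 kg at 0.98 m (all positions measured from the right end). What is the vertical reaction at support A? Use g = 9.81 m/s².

About support B:
Beam weight: 34.3 × 9.81 = 336.5 N down at 1.17 m → arm 0.95 m, τ = 336.5 × 0.95 = 319.7 N·m counterclockwise.
Lamp: 6.57 × 9.81 = 64.45 N down at 1.14 m → arm 0.92 m, τ = 64.45 × 0.92 = 59.29 N·m counterclockwise.
Toolbox: 11.8 × 9.81 = 115.8 N down at 1.444 m → arm 1.224 m, τ = 115.8 × 1.224 = 141.7 N·m counterclockwise.
Load: 55.3 × 9.81 = 542.5 N down at 0.98 m → arm 0.76 m, τ = 542.5 × 0.76 = 412.3 N·m counterclockwise.
Net load moment about support B = 933 N·m counterclockwise.
Reaction R at support A is upward at 2.34 m, arm 2.12 m → moment R × 2.12 clockwise.
Στ = 0 ⇒ R × 2.12 = 933 ⇒ R = 440 N.

R_A ≈ 440 N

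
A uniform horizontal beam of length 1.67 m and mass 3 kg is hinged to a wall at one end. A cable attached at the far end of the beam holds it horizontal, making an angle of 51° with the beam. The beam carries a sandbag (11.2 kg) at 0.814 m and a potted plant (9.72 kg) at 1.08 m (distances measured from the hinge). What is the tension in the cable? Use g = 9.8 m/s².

Take moments about the hinge.
Beam weight: 3 × 9.8 = 29.4 N down at 0.835 m → arm 0.835 m, τ = 29.4 × 0.835 = 24.55 N·m clockwise.
Sandbag: 11.2 × 9.8 = 109.8 N down at 0.814 m → arm 0.814 m, τ = 109.8 × 0.814 = 89.38 N·m clockwise.
Potted plant: 9.72 × 9.8 = 95.26 N down at 1.08 m → arm 1.08 m, τ = 95.26 × 1.08 = 102.9 N·m clockwise.
Total clockwise load moment = 216.8 N·m.
The cable tension T acts at 1.67 m; only its component perpendicular to the beam, T sinθ, produces torque. sin 51° = 0.7771.
Στ = 0 ⇒ T × 1.67 × 0.7771 = 216.8 ⇒ T = 216.8 / 1.298 = 167 N.

T ≈ 167 N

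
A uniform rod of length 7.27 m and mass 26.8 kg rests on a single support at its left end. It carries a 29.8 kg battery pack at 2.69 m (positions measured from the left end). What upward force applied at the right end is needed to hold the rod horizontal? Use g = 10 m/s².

Choose the left end as the axis so the unknown pivot reaction has zero arm there.
Beam weight: 26.8 × 10 = 268 N down at 3.635 m → arm 3.635 m, τ = 268 × 3.635 = 974.2 N·m clockwise.
Battery pack: 29.8 × 10 = 298 N down at 2.69 m → arm 2.69 m, τ = 298 × 2.69 = 801.6 N·m clockwise.
Net moment of the loads = 1776 N·m clockwise.
The upward force F acts at the right end, arm 7.27 m, giving F × 7.27 counterclockwise.
Setting net torque to zero: F × 7.27 = 1776 → F = 1776 / 7.27 = 244 N.

F ≈ 244 N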